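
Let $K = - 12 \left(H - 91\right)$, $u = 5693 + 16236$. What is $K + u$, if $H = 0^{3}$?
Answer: $23021$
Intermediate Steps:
$u = 21929$
$H = 0$
$K = 1092$ ($K = - 12 \left(0 - 91\right) = \left(-12\right) \left(-91\right) = 1092$)
$K + u = 1092 + 21929 = 23021$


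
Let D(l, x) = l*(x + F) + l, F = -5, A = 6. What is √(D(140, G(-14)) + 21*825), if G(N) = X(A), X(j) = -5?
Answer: 3*√1785 ≈ 126.75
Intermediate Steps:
G(N) = -5
D(l, x) = l + l*(-5 + x) (D(l, x) = l*(x - 5) + l = l*(-5 + x) + l = l + l*(-5 + x))
√(D(140, G(-14)) + 21*825) = √(140*(-4 - 5) + 21*825) = √(140*(-9) + 17325) = √(-1260 + 17325) = √16065 = 3*√1785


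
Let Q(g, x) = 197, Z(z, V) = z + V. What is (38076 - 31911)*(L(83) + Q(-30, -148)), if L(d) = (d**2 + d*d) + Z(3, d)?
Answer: 86686065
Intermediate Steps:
Z(z, V) = V + z
L(d) = 3 + d + 2*d**2 (L(d) = (d**2 + d*d) + (d + 3) = (d**2 + d**2) + (3 + d) = 2*d**2 + (3 + d) = 3 + d + 2*d**2)
(38076 - 31911)*(L(83) + Q(-30, -148)) = (38076 - 31911)*((3 + 83 + 2*83**2) + 197) = 6165*((3 + 83 + 2*6889) + 197) = 6165*((3 + 83 + 13778) + 197) = 6165*(13864 + 197) = 6165*14061 = 86686065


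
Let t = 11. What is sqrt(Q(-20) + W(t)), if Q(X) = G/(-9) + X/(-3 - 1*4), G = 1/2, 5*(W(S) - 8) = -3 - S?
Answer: 71*sqrt(70)/210 ≈ 2.8287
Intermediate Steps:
W(S) = 37/5 - S/5 (W(S) = 8 + (-3 - S)/5 = 8 + (-3/5 - S/5) = 37/5 - S/5)
G = 1/2 ≈ 0.50000
Q(X) = -1/18 - X/7 (Q(X) = (1/2)/(-9) + X/(-3 - 1*4) = (1/2)*(-1/9) + X/(-3 - 4) = -1/18 + X/(-7) = -1/18 + X*(-1/7) = -1/18 - X/7)
sqrt(Q(-20) + W(t)) = sqrt((-1/18 - 1/7*(-20)) + (37/5 - 1/5*11)) = sqrt((-1/18 + 20/7) + (37/5 - 11/5)) = sqrt(353/126 + 26/5) = sqrt(5041/630) = 71*sqrt(70)/210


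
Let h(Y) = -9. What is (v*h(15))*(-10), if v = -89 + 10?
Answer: -7110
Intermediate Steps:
v = -79
(v*h(15))*(-10) = -79*(-9)*(-10) = 711*(-10) = -7110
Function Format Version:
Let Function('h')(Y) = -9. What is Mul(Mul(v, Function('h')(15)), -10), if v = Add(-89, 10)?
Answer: -7110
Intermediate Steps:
v = -79
Mul(Mul(v, Function('h')(15)), -10) = Mul(Mul(-79, -9), -10) = Mul(711, -10) = -7110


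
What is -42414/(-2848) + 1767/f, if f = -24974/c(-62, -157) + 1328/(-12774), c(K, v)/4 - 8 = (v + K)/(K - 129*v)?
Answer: 28969851347472189/2293404263549744 ≈ 12.632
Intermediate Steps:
c(K, v) = 32 + 4*(K + v)/(K - 129*v) (c(K, v) = 32 + 4*((v + K)/(K - 129*v)) = 32 + 4*((K + v)/(K - 129*v)) = 32 + 4*(K + v)/(K - 129*v))
f = -1610536701931/2060561166 (f = -24974*(-62 - 129*(-157))/(4*(-1031*(-157) + 9*(-62))) + 1328/(-12774) = -24974*(-62 + 20253)/(4*(161867 - 558)) + 1328*(-1/12774) = -24974/(4*161309/20191) - 664/6387 = -24974/(4*(1/20191)*161309) - 664/6387 = -24974/645236/20191 - 664/6387 = -24974*20191/645236 - 664/6387 = -252125017/322618 - 664/6387 = -1610536701931/2060561166 ≈ -781.60)
-42414/(-2848) + 1767/f = -42414/(-2848) + 1767/(-1610536701931/2060561166) = -42414*(-1/2848) + 1767*(-2060561166/1610536701931) = 21207/1424 - 3641011580322/1610536701931 = 28969851347472189/2293404263549744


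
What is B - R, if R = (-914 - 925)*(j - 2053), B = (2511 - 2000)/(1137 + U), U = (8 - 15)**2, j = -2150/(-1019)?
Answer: -4558090448569/1208534 ≈ -3.7716e+6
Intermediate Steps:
j = 2150/1019 (j = -2150*(-1/1019) = 2150/1019 ≈ 2.1099)
U = 49 (U = (-7)**2 = 49)
B = 511/1186 (B = (2511 - 2000)/(1137 + 49) = 511/1186 ≈ 0.43086)
R = 3843247023/1019 (R = (-914 - 925)*(2150/1019 - 2053) = -1839*(-2089857/1019) = 3843247023/1019 ≈ 3.7716e+6)
B - R = 511/1186 - 1*3843247023/1019 = 511/1186 - 3843247023/1019 = -4558090448569/1208534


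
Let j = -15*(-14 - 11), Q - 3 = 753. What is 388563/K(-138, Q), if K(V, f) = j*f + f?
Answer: 18503/13536 ≈ 1.3669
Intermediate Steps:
Q = 756 (Q = 3 + 753 = 756)
j = 375 (j = -15*(-25) = 375)
K(V, f) = 376*f (K(V, f) = 375*f + f = 376*f)
388563/K(-138, Q) = 388563/((376*756)) = 388563/284256 = 388563*(1/284256) = 18503/13536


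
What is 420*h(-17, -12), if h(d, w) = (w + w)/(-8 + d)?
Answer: 2016/5 ≈ 403.20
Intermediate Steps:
h(d, w) = 2*w/(-8 + d) (h(d, w) = (2*w)/(-8 + d) = 2*w/(-8 + d))
420*h(-17, -12) = 420*(2*(-12)/(-8 - 17)) = 420*(2*(-12)/(-25)) = 420*(2*(-12)*(-1/25)) = 420*(24/25) = 2016/5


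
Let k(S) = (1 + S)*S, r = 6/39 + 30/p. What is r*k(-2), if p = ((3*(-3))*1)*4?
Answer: -53/39 ≈ -1.3590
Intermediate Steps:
p = -36 (p = -9*1*4 = -9*4 = -36)
r = -53/78 (r = 6/39 + 30/(-36) = 6*(1/39) + 30*(-1/36) = 2/13 - ⅚ = -53/78 ≈ -0.67949)
k(S) = S*(1 + S)
r*k(-2) = -(-53)*(1 - 2)/39 = -(-53)*(-1)/39 = -53/78*2 = -53/39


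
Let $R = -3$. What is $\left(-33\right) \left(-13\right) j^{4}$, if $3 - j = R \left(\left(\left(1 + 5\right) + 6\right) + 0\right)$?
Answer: $992466189$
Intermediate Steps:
$j = 39$ ($j = 3 - - 3 \left(\left(\left(1 + 5\right) + 6\right) + 0\right) = 3 - - 3 \left(\left(6 + 6\right) + 0\right) = 3 - - 3 \left(12 + 0\right) = 3 - \left(-3\right) 12 = 3 - -36 = 3 + 36 = 39$)
$\left(-33\right) \left(-13\right) j^{4} = \left(-33\right) \left(-13\right) 39^{4} = 429 \cdot 2313441 = 992466189$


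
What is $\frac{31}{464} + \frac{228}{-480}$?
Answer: $- \frac{947}{2320} \approx -0.40819$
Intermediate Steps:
$\frac{31}{464} + \frac{228}{-480} = 31 \cdot \frac{1}{464} + 228 \left(- \frac{1}{480}\right) = \frac{31}{464} - \frac{19}{40} = - \frac{947}{2320}$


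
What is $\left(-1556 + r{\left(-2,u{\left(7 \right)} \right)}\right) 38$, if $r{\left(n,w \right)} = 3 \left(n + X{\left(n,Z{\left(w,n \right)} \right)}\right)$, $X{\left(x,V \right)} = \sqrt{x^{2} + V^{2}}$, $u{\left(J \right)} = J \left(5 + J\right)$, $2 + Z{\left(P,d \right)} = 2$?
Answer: $-59128$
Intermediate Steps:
$Z{\left(P,d \right)} = 0$ ($Z{\left(P,d \right)} = -2 + 2 = 0$)
$X{\left(x,V \right)} = \sqrt{V^{2} + x^{2}}$
$r{\left(n,w \right)} = 3 n + 3 \sqrt{n^{2}}$ ($r{\left(n,w \right)} = 3 \left(n + \sqrt{0^{2} + n^{2}}\right) = 3 \left(n + \sqrt{0 + n^{2}}\right) = 3 \left(n + \sqrt{n^{2}}\right) = 3 n + 3 \sqrt{n^{2}}$)
$\left(-1556 + r{\left(-2,u{\left(7 \right)} \right)}\right) 38 = \left(-1556 + \left(3 \left(-2\right) + 3 \sqrt{\left(-2\right)^{2}}\right)\right) 38 = \left(-1556 - \left(6 - 3 \sqrt{4}\right)\right) 38 = \left(-1556 + \left(-6 + 3 \cdot 2\right)\right) 38 = \left(-1556 + \left(-6 + 6\right)\right) 38 = \left(-1556 + 0\right) 38 = \left(-1556\right) 38 = -59128$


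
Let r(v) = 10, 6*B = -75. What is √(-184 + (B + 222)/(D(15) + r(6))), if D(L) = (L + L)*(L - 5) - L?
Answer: I*√63803190/590 ≈ 13.538*I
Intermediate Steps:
B = -25/2 (B = (⅙)*(-75) = -25/2 ≈ -12.500)
D(L) = -L + 2*L*(-5 + L) (D(L) = (2*L)*(-5 + L) - L = 2*L*(-5 + L) - L = -L + 2*L*(-5 + L))
√(-184 + (B + 222)/(D(15) + r(6))) = √(-184 + (-25/2 + 222)/(15*(-11 + 2*15) + 10)) = √(-184 + 419/(2*(15*(-11 + 30) + 10))) = √(-184 + 419/(2*(15*19 + 10))) = √(-184 + 419/(2*(285 + 10))) = √(-184 + (419/2)/295) = √(-184 + (419/2)*(1/295)) = √(-184 + 419/590) = √(-108141/590) = I*√63803190/590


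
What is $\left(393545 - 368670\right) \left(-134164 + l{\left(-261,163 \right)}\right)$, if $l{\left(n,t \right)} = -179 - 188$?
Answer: $-3346458625$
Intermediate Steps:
$l{\left(n,t \right)} = -367$ ($l{\left(n,t \right)} = -179 - 188 = -367$)
$\left(393545 - 368670\right) \left(-134164 + l{\left(-261,163 \right)}\right) = \left(393545 - 368670\right) \left(-134164 - 367\right) = 24875 \left(-134531\right) = -3346458625$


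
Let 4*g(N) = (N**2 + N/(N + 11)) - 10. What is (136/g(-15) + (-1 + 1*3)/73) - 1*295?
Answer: -18682527/63875 ≈ -292.49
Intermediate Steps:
g(N) = -5/2 + N**2/4 + N/(4*(11 + N)) (g(N) = ((N**2 + N/(N + 11)) - 10)/4 = ((N**2 + N/(11 + N)) - 10)/4 = (-10 + N**2 + N/(11 + N))/4 = -5/2 + N**2/4 + N/(4*(11 + N)))
(136/g(-15) + (-1 + 1*3)/73) - 1*295 = (136/(((-110 + (-15)**3 - 9*(-15) + 11*(-15)**2)/(4*(11 - 15)))) + (-1 + 1*3)/73) - 1*295 = (136/(((1/4)*(-110 - 3375 + 135 + 11*225)/(-4))) + (-1 + 3)*(1/73)) - 295 = (136/(((1/4)*(-1/4)*(-110 - 3375 + 135 + 2475))) + 2*(1/73)) - 295 = (136/(((1/4)*(-1/4)*(-875))) + 2/73) - 295 = (136/(875/16) + 2/73) - 295 = (136*(16/875) + 2/73) - 295 = (2176/875 + 2/73) - 295 = 160598/63875 - 295 = -18682527/63875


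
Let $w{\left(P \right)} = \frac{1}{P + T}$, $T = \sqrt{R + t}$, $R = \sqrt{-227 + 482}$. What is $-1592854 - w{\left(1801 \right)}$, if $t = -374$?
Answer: $-1592854 - \frac{1}{1801 + i \sqrt{374 - \sqrt{255}}} \approx -1.5929 \cdot 10^{6} + 5.8329 \cdot 10^{-6} i$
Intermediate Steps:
$R = \sqrt{255} \approx 15.969$
$T = \sqrt{-374 + \sqrt{255}}$ ($T = \sqrt{\sqrt{255} - 374} = \sqrt{-374 + \sqrt{255}} \approx 18.922 i$)
$w{\left(P \right)} = \frac{1}{P + \sqrt{-374 + \sqrt{255}}}$
$-1592854 - w{\left(1801 \right)} = -1592854 - \frac{1}{1801 + i \sqrt{374 - \sqrt{255}}}$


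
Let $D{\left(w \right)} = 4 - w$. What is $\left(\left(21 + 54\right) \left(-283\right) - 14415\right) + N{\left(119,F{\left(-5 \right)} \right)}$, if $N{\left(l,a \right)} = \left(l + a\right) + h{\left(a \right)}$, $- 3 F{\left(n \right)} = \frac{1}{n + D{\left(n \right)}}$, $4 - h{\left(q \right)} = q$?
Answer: $-35517$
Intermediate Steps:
$h{\left(q \right)} = 4 - q$
$F{\left(n \right)} = - \frac{1}{12}$ ($F{\left(n \right)} = - \frac{1}{3 \left(n - \left(-4 + n\right)\right)} = - \frac{1}{3 \cdot 4} = \left(- \frac{1}{3}\right) \frac{1}{4} = - \frac{1}{12}$)
$N{\left(l,a \right)} = 4 + l$ ($N{\left(l,a \right)} = \left(l + a\right) - \left(-4 + a\right) = \left(a + l\right) - \left(-4 + a\right) = 4 + l$)
$\left(\left(21 + 54\right) \left(-283\right) - 14415\right) + N{\left(119,F{\left(-5 \right)} \right)} = \left(\left(21 + 54\right) \left(-283\right) - 14415\right) + \left(4 + 119\right) = \left(75 \left(-283\right) - 14415\right) + 123 = \left(-21225 - 14415\right) + 123 = -35640 + 123 = -35517$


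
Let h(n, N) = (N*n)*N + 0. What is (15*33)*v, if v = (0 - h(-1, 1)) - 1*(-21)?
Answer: 10890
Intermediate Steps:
h(n, N) = n*N**2 (h(n, N) = n*N**2 + 0 = n*N**2)
v = 22 (v = (0 - (-1)*1**2) - 1*(-21) = (0 - (-1)) + 21 = (0 - 1*(-1)) + 21 = (0 + 1) + 21 = 1 + 21 = 22)
(15*33)*v = (15*33)*22 = 495*22 = 10890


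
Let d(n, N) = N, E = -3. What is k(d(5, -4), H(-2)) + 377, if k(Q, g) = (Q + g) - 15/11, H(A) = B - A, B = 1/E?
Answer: 12319/33 ≈ 373.30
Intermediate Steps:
B = -⅓ (B = 1/(-3) = -⅓ ≈ -0.33333)
H(A) = -⅓ - A
k(Q, g) = -15/11 + Q + g (k(Q, g) = (Q + g) - 15*1/11 = (Q + g) - 15/11 = -15/11 + Q + g)
k(d(5, -4), H(-2)) + 377 = (-15/11 - 4 + (-⅓ - 1*(-2))) + 377 = (-15/11 - 4 + (-⅓ + 2)) + 377 = (-15/11 - 4 + 5/3) + 377 = -122/33 + 377 = 12319/33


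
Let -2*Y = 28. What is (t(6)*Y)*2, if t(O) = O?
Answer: -168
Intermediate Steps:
Y = -14 (Y = -1/2*28 = -14)
(t(6)*Y)*2 = (6*(-14))*2 = -84*2 = -168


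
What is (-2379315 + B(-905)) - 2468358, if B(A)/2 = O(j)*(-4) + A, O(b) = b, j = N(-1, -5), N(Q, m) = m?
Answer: -4849443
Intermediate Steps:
j = -5
B(A) = 40 + 2*A (B(A) = 2*(-5*(-4) + A) = 2*(20 + A) = 40 + 2*A)
(-2379315 + B(-905)) - 2468358 = (-2379315 + (40 + 2*(-905))) - 2468358 = (-2379315 + (40 - 1810)) - 2468358 = (-2379315 - 1770) - 2468358 = -2381085 - 2468358 = -4849443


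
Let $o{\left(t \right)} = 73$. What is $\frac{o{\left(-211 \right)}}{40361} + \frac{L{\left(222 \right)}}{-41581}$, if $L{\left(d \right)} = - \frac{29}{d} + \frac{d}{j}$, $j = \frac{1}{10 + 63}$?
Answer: $- \frac{144533029097}{372571664502} \approx -0.38793$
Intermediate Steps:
$j = \frac{1}{73} \approx 0.013699$
$L{\left(d \right)} = - \frac{29}{d} + 73 d$ ($L{\left(d \right)} = - \frac{29}{d} + d \frac{1}{\frac{1}{73}} = - \frac{29}{d} + d 73 = - \frac{29}{d} + 73 d$)
$\frac{o{\left(-211 \right)}}{40361} + \frac{L{\left(222 \right)}}{-41581} = \frac{73}{40361} + \frac{- \frac{29}{222} + 73 \cdot 222}{-41581} = 73 \cdot \frac{1}{40361} + \left(\left(-29\right) \frac{1}{222} + 16206\right) \left(- \frac{1}{41581}\right) = \frac{73}{40361} + \left(- \frac{29}{222} + 16206\right) \left(- \frac{1}{41581}\right) = \frac{73}{40361} + \frac{3597703}{222} \left(- \frac{1}{41581}\right) = \frac{73}{40361} - \frac{3597703}{9230982} = - \frac{144533029097}{372571664502}$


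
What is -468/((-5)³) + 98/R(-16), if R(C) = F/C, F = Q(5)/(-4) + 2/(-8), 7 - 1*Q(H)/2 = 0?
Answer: 158204/375 ≈ 421.88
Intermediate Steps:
Q(H) = 14 (Q(H) = 14 - 2*0 = 14 + 0 = 14)
F = -15/4 (F = 14/(-4) + 2/(-8) = 14*(-¼) + 2*(-⅛) = -7/2 - ¼ = -15/4 ≈ -3.7500)
R(C) = -15/(4*C)
-468/((-5)³) + 98/R(-16) = -468/((-5)³) + 98/((-15/4/(-16))) = -468/(-125) + 98/((-15/4*(-1/16))) = -468*(-1/125) + 98/(15/64) = 468/125 + 98*(64/15) = 468/125 + 6272/15 = 158204/375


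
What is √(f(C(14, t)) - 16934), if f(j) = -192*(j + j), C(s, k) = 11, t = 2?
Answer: I*√21158 ≈ 145.46*I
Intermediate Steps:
f(j) = -384*j
√(f(C(14, t)) - 16934) = √(-384*11 - 16934) = √(-4224 - 16934) = √(-21158) = I*√21158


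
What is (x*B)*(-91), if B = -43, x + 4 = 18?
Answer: 54782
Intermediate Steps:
x = 14 (x = -4 + 18 = 14)
(x*B)*(-91) = (14*(-43))*(-91) = -602*(-91) = 54782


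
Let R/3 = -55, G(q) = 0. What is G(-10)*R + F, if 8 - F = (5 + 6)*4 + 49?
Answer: -85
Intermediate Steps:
R = -165 (R = 3*(-55) = -165)
F = -85 (F = 8 - ((5 + 6)*4 + 49) = 8 - (11*4 + 49) = 8 - (44 + 49) = 8 - 1*93 = 8 - 93 = -85)
G(-10)*R + F = 0*(-165) - 85 = 0 - 85 = -85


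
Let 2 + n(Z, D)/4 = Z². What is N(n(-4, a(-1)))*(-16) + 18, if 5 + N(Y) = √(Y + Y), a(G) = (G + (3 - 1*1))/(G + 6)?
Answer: 98 - 64*√7 ≈ -71.328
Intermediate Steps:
a(G) = (2 + G)/(6 + G) (a(G) = (G + (3 - 1))/(6 + G) = (G + 2)/(6 + G) = (2 + G)/(6 + G))
n(Z, D) = -8 + 4*Z²
N(Y) = -5 + √2*√Y (N(Y) = -5 + √(Y + Y) = -5 + √(2*Y) = -5 + √2*√Y)
N(n(-4, a(-1)))*(-16) + 18 = (-5 + √2*√(-8 + 4*(-4)²))*(-16) + 18 = (-5 + √2*√(-8 + 4*16))*(-16) + 18 = (-5 + √2*√(-8 + 64))*(-16) + 18 = (-5 + √2*√56)*(-16) + 18 = (-5 + √2*(2*√14))*(-16) + 18 = (-5 + 4*√7)*(-16) + 18 = (80 - 64*√7) + 18 = 98 - 64*√7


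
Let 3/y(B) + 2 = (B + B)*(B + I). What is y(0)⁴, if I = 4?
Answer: 81/16 ≈ 5.0625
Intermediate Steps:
y(B) = 3/(-2 + 2*B*(4 + B)) (y(B) = 3/(-2 + (B + B)*(B + 4)) = 3/(-2 + (2*B)*(4 + B)) = 3/(-2 + 2*B*(4 + B)))
y(0)⁴ = (3/(2*(-1 + 0² + 4*0)))⁴ = (3/(2*(-1 + 0 + 0)))⁴ = ((3/2)/(-1))⁴ = ((3/2)*(-1))⁴ = (-3/2)⁴ = 81/16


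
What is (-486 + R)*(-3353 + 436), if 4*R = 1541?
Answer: 1175551/4 ≈ 2.9389e+5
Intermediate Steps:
R = 1541/4 (R = (¼)*1541 = 1541/4 ≈ 385.25)
(-486 + R)*(-3353 + 436) = (-486 + 1541/4)*(-3353 + 436) = -403/4*(-2917) = 1175551/4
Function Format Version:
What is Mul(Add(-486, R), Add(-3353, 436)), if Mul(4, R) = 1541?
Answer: Rational(1175551, 4) ≈ 2.9389e+5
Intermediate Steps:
R = Rational(1541, 4) (R = Mul(Rational(1, 4), 1541) = Rational(1541, 4) ≈ 385.25)
Mul(Add(-486, R), Add(-3353, 436)) = Mul(Add(-486, Rational(1541, 4)), Add(-3353, 436)) = Mul(Rational(-403, 4), -2917) = Rational(1175551, 4)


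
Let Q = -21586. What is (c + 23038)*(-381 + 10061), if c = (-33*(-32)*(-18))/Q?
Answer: 2407015615840/10793 ≈ 2.2302e+8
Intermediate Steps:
c = 9504/10793 (c = (-33*(-32)*(-18))/(-21586) = (1056*(-18))*(-1/21586) = -19008*(-1/21586) = 9504/10793 ≈ 0.88057)
(c + 23038)*(-381 + 10061) = (9504/10793 + 23038)*(-381 + 10061) = (248658638/10793)*9680 = 2407015615840/10793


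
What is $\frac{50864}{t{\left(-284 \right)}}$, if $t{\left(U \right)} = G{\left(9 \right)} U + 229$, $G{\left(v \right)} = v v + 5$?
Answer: $- \frac{50864}{24195} \approx -2.1023$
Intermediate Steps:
$G{\left(v \right)} = 5 + v^{2}$ ($G{\left(v \right)} = v^{2} + 5 = 5 + v^{2}$)
$t{\left(U \right)} = 229 + 86 U$ ($t{\left(U \right)} = \left(5 + 9^{2}\right) U + 229 = \left(5 + 81\right) U + 229 = 86 U + 229 = 229 + 86 U$)
$\frac{50864}{t{\left(-284 \right)}} = \frac{50864}{229 + 86 \left(-284\right)} = \frac{50864}{229 - 24424} = \frac{50864}{-24195} = 50864 \left(- \frac{1}{24195}\right) = - \frac{50864}{24195}$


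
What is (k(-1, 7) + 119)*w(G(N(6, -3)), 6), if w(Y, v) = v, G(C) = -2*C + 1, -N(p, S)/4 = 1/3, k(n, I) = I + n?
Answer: 750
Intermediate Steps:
N(p, S) = -4/3
G(C) = 1 - 2*C
(k(-1, 7) + 119)*w(G(N(6, -3)), 6) = ((7 - 1) + 119)*6 = (6 + 119)*6 = 125*6 = 750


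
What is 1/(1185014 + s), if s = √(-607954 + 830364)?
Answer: 592507/702128978893 - √222410/1404257957786 ≈ 8.4354e-7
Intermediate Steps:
s = √222410 ≈ 471.60
1/(1185014 + s) = 1/(1185014 + √222410)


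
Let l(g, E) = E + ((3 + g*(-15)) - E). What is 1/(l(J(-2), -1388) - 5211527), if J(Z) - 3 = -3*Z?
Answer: -1/5211659 ≈ -1.9188e-7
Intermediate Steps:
J(Z) = 3 - 3*Z
l(g, E) = 3 - 15*g (l(g, E) = E + ((3 - 15*g) - E) = E + (3 - E - 15*g) = 3 - 15*g)
1/(l(J(-2), -1388) - 5211527) = 1/((3 - 15*(3 - 3*(-2))) - 5211527) = 1/((3 - 15*(3 + 6)) - 5211527) = 1/((3 - 15*9) - 5211527) = 1/((3 - 135) - 5211527) = 1/(-132 - 5211527) = 1/(-5211659) = -1/5211659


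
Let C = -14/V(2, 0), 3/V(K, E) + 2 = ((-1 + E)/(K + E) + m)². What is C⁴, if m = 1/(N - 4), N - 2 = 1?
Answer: 2401/1296 ≈ 1.8526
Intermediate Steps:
N = 3 (N = 2 + 1 = 3)
m = -1 (m = 1/(3 - 4) = 1/(-1) = -1)
V(K, E) = 3/(-2 + (-1 + (-1 + E)/(E + K))²) (V(K, E) = 3/(-2 + ((-1 + E)/(K + E) - 1)²) = 3/(-2 + ((-1 + E)/(E + K) - 1)²) = 3/(-2 + (-1 + (-1 + E)/(E + K))²))
C = -7/6 (C = -14*(-(-(1 + 2)² + 2*(0 + 2)²)/(3*(0 + 2)²)) = -14/((-3*2²/(-1*3² + 2*2²))) = -14/((-3*4/(-1*9 + 2*4))) = -14/((-3*4/(-9 + 8))) = -14/((-3*4/(-1))) = -14/((-3*4*(-1))) = -14/12 = -14*1/12 = -7/6 ≈ -1.1667)
C⁴ = (-7/6)⁴ = 2401/1296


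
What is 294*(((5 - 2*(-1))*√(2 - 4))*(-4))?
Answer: -8232*I*√2 ≈ -11642.0*I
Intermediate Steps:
294*(((5 - 2*(-1))*√(2 - 4))*(-4)) = 294*(((5 + 2)*√(-2))*(-4)) = 294*((7*(I*√2))*(-4)) = 294*((7*I*√2)*(-4)) = 294*(-28*I*√2) = -8232*I*√2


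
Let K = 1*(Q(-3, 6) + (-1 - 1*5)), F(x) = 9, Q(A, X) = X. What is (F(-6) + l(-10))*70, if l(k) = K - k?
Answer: 1330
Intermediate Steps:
K = 0 (K = 1*(6 + (-1 - 1*5)) = 1*(6 + (-1 - 5)) = 1*(6 - 6) = 1*0 = 0)
l(k) = -k (l(k) = 0 - k = -k)
(F(-6) + l(-10))*70 = (9 - 1*(-10))*70 = (9 + 10)*70 = 19*70 = 1330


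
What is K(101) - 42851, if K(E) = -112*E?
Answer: -54163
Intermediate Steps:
K(101) - 42851 = -112*101 - 42851 = -11312 - 42851 = -54163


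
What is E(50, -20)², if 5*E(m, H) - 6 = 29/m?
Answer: 108241/62500 ≈ 1.7319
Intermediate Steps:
E(m, H) = 6/5 + 29/(5*m) (E(m, H) = 6/5 + (29/m)/5 = 6/5 + 29/(5*m))
E(50, -20)² = ((⅕)*(29 + 6*50)/50)² = ((⅕)*(1/50)*(29 + 300))² = ((⅕)*(1/50)*329)² = (329/250)² = 108241/62500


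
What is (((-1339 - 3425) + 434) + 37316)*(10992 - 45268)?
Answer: -1130628136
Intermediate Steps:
(((-1339 - 3425) + 434) + 37316)*(10992 - 45268) = ((-4764 + 434) + 37316)*(-34276) = (-4330 + 37316)*(-34276) = 32986*(-34276) = -1130628136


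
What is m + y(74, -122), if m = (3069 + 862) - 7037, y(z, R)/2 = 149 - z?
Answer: -2956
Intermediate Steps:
y(z, R) = 298 - 2*z (y(z, R) = 2*(149 - z) = 298 - 2*z)
m = -3106 (m = 3931 - 7037 = -3106)
m + y(74, -122) = -3106 + (298 - 2*74) = -3106 + (298 - 148) = -3106 + 150 = -2956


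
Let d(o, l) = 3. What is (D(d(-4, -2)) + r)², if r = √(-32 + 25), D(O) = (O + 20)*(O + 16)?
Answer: (437 + I*√7)² ≈ 1.9096e+5 + 2312.0*I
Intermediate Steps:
D(O) = (16 + O)*(20 + O) (D(O) = (20 + O)*(16 + O) = (16 + O)*(20 + O))
r = I*√7 (r = √(-7) = I*√7 ≈ 2.6458*I)
(D(d(-4, -2)) + r)² = ((320 + 3² + 36*3) + I*√7)² = ((320 + 9 + 108) + I*√7)² = (437 + I*√7)²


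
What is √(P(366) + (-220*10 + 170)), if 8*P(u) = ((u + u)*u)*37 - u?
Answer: 7*√100981/2 ≈ 1112.2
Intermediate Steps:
P(u) = -u/8 + 37*u²/4 (P(u) = (((u + u)*u)*37 - u)/8 = (((2*u)*u)*37 - u)/8 = ((2*u²)*37 - u)/8 = (74*u² - u)/8 = (-u + 74*u²)/8 = -u/8 + 37*u²/4)
√(P(366) + (-220*10 + 170)) = √((⅛)*366*(-1 + 74*366) + (-220*10 + 170)) = √((⅛)*366*(-1 + 27084) + (-2200 + 170)) = √((⅛)*366*27083 - 2030) = √(4956189/4 - 2030) = √(4948069/4) = 7*√100981/2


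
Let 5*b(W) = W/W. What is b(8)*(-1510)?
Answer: -302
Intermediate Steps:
b(W) = ⅕ (b(W) = (W/W)/5 = (⅕)*1 = ⅕)
b(8)*(-1510) = (⅕)*(-1510) = -302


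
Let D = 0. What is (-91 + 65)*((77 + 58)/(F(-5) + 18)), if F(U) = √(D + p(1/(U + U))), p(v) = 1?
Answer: -3510/19 ≈ -184.74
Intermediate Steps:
F(U) = 1 (F(U) = √(0 + 1) = √1 = 1)
(-91 + 65)*((77 + 58)/(F(-5) + 18)) = (-91 + 65)*((77 + 58)/(1 + 18)) = -3510/19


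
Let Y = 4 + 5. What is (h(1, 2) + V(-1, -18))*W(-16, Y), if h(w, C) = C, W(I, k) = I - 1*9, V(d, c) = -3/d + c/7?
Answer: -425/7 ≈ -60.714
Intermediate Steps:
V(d, c) = -3/d + c/7 (V(d, c) = -3/d + c*(1/7) = -3/d + c/7)
Y = 9
W(I, k) = -9 + I (W(I, k) = I - 9 = -9 + I)
(h(1, 2) + V(-1, -18))*W(-16, Y) = (2 + (-3/(-1) + (1/7)*(-18)))*(-9 - 16) = (2 + (-3*(-1) - 18/7))*(-25) = (2 + (3 - 18/7))*(-25) = (2 + 3/7)*(-25) = (17/7)*(-25) = -425/7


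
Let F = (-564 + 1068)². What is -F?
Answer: -254016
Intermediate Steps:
F = 254016 (F = 504² = 254016)
-F = -1*254016 = -254016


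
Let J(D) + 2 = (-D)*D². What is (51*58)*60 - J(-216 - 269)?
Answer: -113906643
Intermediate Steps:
J(D) = -2 - D³ (J(D) = -2 + (-D)*D² = -2 - D³)
(51*58)*60 - J(-216 - 269) = (51*58)*60 - (-2 - (-216 - 269)³) = 2958*60 - (-2 - 1*(-485)³) = 177480 - (-2 - 1*(-114084125)) = 177480 - (-2 + 114084125) = 177480 - 1*114084123 = 177480 - 114084123 = -113906643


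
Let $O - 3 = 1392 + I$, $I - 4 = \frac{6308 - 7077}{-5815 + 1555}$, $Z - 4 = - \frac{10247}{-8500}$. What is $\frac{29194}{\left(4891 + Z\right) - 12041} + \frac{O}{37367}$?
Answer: $- \frac{39139220289746723}{9667328961715260} \approx -4.0486$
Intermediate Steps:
$Z = \frac{44247}{8500}$ ($Z = 4 - \frac{10247}{-8500} = 4 - - \frac{10247}{8500} = 4 + \frac{10247}{8500} = \frac{44247}{8500} \approx 5.2055$)
$I = \frac{17809}{4260}$ ($I = 4 + \frac{6308 - 7077}{-5815 + 1555} = 4 - \frac{769}{-4260} = 4 - - \frac{769}{4260} = 4 + \frac{769}{4260} = \frac{17809}{4260} \approx 4.1805$)
$O = \frac{5960509}{4260}$ ($O = 3 + \left(1392 + \frac{17809}{4260}\right) = 3 + \frac{5947729}{4260} = \frac{5960509}{4260} \approx 1399.2$)
$\frac{29194}{\left(4891 + Z\right) - 12041} + \frac{O}{37367} = \frac{29194}{\left(4891 + \frac{44247}{8500}\right) - 12041} + \frac{5960509}{4260 \cdot 37367} = \frac{29194}{\frac{41617747}{8500} - 12041} + \frac{5960509}{4260} \cdot \frac{1}{37367} = \frac{29194}{- \frac{60730753}{8500}} + \frac{5960509}{159183420} = 29194 \left(- \frac{8500}{60730753}\right) + \frac{5960509}{159183420} = - \frac{248149000}{60730753} + \frac{5960509}{159183420} = - \frac{39139220289746723}{9667328961715260}$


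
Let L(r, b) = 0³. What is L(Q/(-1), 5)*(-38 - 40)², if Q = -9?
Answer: 0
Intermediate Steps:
L(r, b) = 0
L(Q/(-1), 5)*(-38 - 40)² = 0*(-38 - 40)² = 0*(-78)² = 0*6084 = 0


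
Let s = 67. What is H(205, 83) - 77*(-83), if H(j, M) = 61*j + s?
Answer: 18963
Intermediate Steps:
H(j, M) = 67 + 61*j (H(j, M) = 61*j + 67 = 67 + 61*j)
H(205, 83) - 77*(-83) = (67 + 61*205) - 77*(-83) = (67 + 12505) + 6391 = 12572 + 6391 = 18963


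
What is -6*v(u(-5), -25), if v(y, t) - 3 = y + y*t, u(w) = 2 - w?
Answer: 990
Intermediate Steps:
v(y, t) = 3 + y + t*y (v(y, t) = 3 + (y + y*t) = 3 + (y + t*y) = 3 + y + t*y)
-6*v(u(-5), -25) = -6*(3 + (2 - 1*(-5)) - 25*(2 - 1*(-5))) = -6*(3 + (2 + 5) - 25*(2 + 5)) = -6*(3 + 7 - 25*7) = -6*(3 + 7 - 175) = -6*(-165) = 990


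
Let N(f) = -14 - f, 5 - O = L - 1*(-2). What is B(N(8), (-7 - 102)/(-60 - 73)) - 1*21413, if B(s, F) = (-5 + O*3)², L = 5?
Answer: -21292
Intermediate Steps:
O = -2 (O = 5 - (5 - 1*(-2)) = 5 - (5 + 2) = 5 - 1*7 = 5 - 7 = -2)
B(s, F) = 121 (B(s, F) = (-5 - 2*3)² = (-5 - 6)² = (-11)² = 121)
B(N(8), (-7 - 102)/(-60 - 73)) - 1*21413 = 121 - 1*21413 = 121 - 21413 = -21292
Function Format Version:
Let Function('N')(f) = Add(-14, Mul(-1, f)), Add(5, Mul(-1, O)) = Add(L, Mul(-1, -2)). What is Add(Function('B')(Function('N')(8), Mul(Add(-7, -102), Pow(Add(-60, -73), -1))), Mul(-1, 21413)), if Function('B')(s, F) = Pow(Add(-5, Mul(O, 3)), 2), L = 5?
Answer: -21292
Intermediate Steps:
O = -2 (O = Add(5, Mul(-1, Add(5, Mul(-1, -2)))) = Add(5, Mul(-1, Add(5, 2))) = Add(5, Mul(-1, 7)) = Add(5, -7) = -2)
Function('B')(s, F) = 121 (Function('B')(s, F) = Pow(Add(-5, Mul(-2, 3)), 2) = Pow(Add(-5, -6), 2) = Pow(-11, 2) = 121)
Add(Function('B')(Function('N')(8), Mul(Add(-7, -102), Pow(Add(-60, -73), -1))), Mul(-1, 21413)) = Add(121, Mul(-1, 21413)) = Add(121, -21413) = -21292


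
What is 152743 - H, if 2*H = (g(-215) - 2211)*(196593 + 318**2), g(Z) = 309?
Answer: 283281610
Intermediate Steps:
H = -283128867 (H = ((309 - 2211)*(196593 + 318**2))/2 = (-1902*(196593 + 101124))/2 = (-1902*297717)/2 = (1/2)*(-566257734) = -283128867)
152743 - H = 152743 - 1*(-283128867) = 152743 + 283128867 = 283281610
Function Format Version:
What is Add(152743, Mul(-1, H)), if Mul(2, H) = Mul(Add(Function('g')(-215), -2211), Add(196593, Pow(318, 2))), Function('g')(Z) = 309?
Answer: 283281610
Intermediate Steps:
H = -283128867 (H = Mul(Rational(1, 2), Mul(Add(309, -2211), Add(196593, Pow(318, 2)))) = Mul(Rational(1, 2), Mul(-1902, Add(196593, 101124))) = Mul(Rational(1, 2), Mul(-1902, 297717)) = Mul(Rational(1, 2), -566257734) = -283128867)
Add(152743, Mul(-1, H)) = Add(152743, Mul(-1, -283128867)) = Add(152743, 283128867) = 283281610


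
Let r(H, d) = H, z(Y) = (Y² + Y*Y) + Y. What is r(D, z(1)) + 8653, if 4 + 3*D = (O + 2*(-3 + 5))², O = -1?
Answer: 25964/3 ≈ 8654.7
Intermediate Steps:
D = 5/3 (D = -4/3 + (-1 + 2*(-3 + 5))²/3 = -4/3 + (-1 + 2*2)²/3 = -4/3 + (-1 + 4)²/3 = -4/3 + (⅓)*3² = -4/3 + (⅓)*9 = -4/3 + 3 = 5/3 ≈ 1.6667)
z(Y) = Y + 2*Y² (z(Y) = (Y² + Y²) + Y = 2*Y² + Y = Y + 2*Y²)
r(D, z(1)) + 8653 = 5/3 + 8653 = 25964/3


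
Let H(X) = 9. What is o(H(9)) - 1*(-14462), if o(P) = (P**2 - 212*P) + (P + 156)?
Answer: 12800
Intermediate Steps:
o(P) = 156 + P**2 - 211*P (o(P) = (P**2 - 212*P) + (156 + P) = 156 + P**2 - 211*P)
o(H(9)) - 1*(-14462) = (156 + 9**2 - 211*9) - 1*(-14462) = (156 + 81 - 1899) + 14462 = -1662 + 14462 = 12800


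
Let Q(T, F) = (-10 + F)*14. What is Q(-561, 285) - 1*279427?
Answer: -275577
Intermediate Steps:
Q(T, F) = -140 + 14*F
Q(-561, 285) - 1*279427 = (-140 + 14*285) - 1*279427 = (-140 + 3990) - 279427 = 3850 - 279427 = -275577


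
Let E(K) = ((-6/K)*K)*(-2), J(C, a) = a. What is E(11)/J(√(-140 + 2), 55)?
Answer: 12/55 ≈ 0.21818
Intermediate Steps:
E(K) = 12 (E(K) = -6*(-2) = 12)
E(11)/J(√(-140 + 2), 55) = 12/55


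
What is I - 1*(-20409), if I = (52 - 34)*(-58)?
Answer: 19365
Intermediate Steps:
I = -1044 (I = 18*(-58) = -1044)
I - 1*(-20409) = -1044 - 1*(-20409) = -1044 + 20409 = 19365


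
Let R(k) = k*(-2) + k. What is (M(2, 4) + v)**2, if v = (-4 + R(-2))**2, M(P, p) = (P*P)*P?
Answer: 144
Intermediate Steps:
M(P, p) = P**3 (M(P, p) = P**2*P = P**3)
R(k) = -k (R(k) = -2*k + k = -k)
v = 4 (v = (-4 - 1*(-2))**2 = (-4 + 2)**2 = (-2)**2 = 4)
(M(2, 4) + v)**2 = (2**3 + 4)**2 = (8 + 4)**2 = 12**2 = 144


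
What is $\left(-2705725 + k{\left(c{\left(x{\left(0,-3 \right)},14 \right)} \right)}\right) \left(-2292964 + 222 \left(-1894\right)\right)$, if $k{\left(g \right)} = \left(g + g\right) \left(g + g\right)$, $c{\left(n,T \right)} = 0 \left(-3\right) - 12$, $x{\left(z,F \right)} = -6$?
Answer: $7340237861368$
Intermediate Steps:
$c{\left(n,T \right)} = -12$ ($c{\left(n,T \right)} = 0 - 12 = -12$)
$k{\left(g \right)} = 4 g^{2}$ ($k{\left(g \right)} = 2 g 2 g = 4 g^{2}$)
$\left(-2705725 + k{\left(c{\left(x{\left(0,-3 \right)},14 \right)} \right)}\right) \left(-2292964 + 222 \left(-1894\right)\right) = \left(-2705725 + 4 \left(-12\right)^{2}\right) \left(-2292964 + 222 \left(-1894\right)\right) = \left(-2705725 + 4 \cdot 144\right) \left(-2292964 - 420468\right) = \left(-2705725 + 576\right) \left(-2713432\right) = \left(-2705149\right) \left(-2713432\right) = 7340237861368$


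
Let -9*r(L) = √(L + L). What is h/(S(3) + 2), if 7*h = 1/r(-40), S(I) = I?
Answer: 9*I*√5/700 ≈ 0.028749*I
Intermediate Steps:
r(L) = -√2*√L/9 (r(L) = -√(L + L)/9 = -√2*√L/9)
h = 9*I*√5/140 (h = 1/(7*((-√2*√(-40)/9))) = 1/(7*((-√2*2*I*√10/9))) = 1/(7*((-4*I*√5/9))) = (9*I*√5/20)/7 = 9*I*√5/140 ≈ 0.14375*I)
h/(S(3) + 2) = (9*I*√5/140)/(3 + 2) = (9*I*√5/140)/5 = (9*I*√5/140)*(⅕) = 9*I*√5/700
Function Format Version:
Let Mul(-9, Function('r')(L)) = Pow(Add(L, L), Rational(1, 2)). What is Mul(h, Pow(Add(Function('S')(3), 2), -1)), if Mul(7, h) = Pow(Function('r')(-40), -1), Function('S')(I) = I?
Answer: Mul(Rational(9, 700), I, Pow(5, Rational(1, 2))) ≈ Mul(0.028749, I)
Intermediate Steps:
Function('r')(L) = Mul(Rational(-1, 9), Pow(2, Rational(1, 2)), Pow(L, Rational(1, 2))) (Function('r')(L) = Mul(Rational(-1, 9), Pow(Add(L, L), Rational(1, 2))) = Mul(Rational(-1, 9), Pow(Mul(2, L), Rational(1, 2))) = Mul(Rational(-1, 9), Mul(Pow(2, Rational(1, 2)), Pow(L, Rational(1, 2)))) = Mul(Rational(-1, 9), Pow(2, Rational(1, 2)), Pow(L, Rational(1, 2))))
h = Mul(Rational(9, 140), I, Pow(5, Rational(1, 2))) (h = Mul(Rational(1, 7), Pow(Mul(Rational(-1, 9), Pow(2, Rational(1, 2)), Pow(-40, Rational(1, 2))), -1)) = Mul(Rational(1, 7), Pow(Mul(Rational(-1, 9), Pow(2, Rational(1, 2)), Mul(2, I, Pow(10, Rational(1, 2)))), -1)) = Mul(Rational(1, 7), Pow(Mul(Rational(-4, 9), I, Pow(5, Rational(1, 2))), -1)) = Mul(Rational(1, 7), Mul(Rational(9, 20), I, Pow(5, Rational(1, 2)))) = Mul(Rational(9, 140), I, Pow(5, Rational(1, 2))) ≈ Mul(0.14375, I))
Mul(h, Pow(Add(Function('S')(3), 2), -1)) = Mul(Mul(Rational(9, 140), I, Pow(5, Rational(1, 2))), Pow(Add(3, 2), -1)) = Mul(Mul(Rational(9, 140), I, Pow(5, Rational(1, 2))), Pow(5, -1)) = Mul(Mul(Rational(9, 140), I, Pow(5, Rational(1, 2))), Rational(1, 5)) = Mul(Rational(9, 700), I, Pow(5, Rational(1, 2)))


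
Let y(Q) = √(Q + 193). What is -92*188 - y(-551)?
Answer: -17296 - I*√358 ≈ -17296.0 - 18.921*I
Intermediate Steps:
y(Q) = √(193 + Q)
-92*188 - y(-551) = -92*188 - √(193 - 551) = -17296 - √(-358) = -17296 - I*√358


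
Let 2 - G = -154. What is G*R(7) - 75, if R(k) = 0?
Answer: -75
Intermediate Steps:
G = 156 (G = 2 - 1*(-154) = 2 + 154 = 156)
G*R(7) - 75 = 156*0 - 75 = 0 - 75 = -75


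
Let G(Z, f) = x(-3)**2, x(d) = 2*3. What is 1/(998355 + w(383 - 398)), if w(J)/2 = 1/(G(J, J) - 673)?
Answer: 637/635952133 ≈ 1.0016e-6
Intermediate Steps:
x(d) = 6
G(Z, f) = 36 (G(Z, f) = 6**2 = 36)
w(J) = -2/637 (w(J) = 2/(36 - 673) = 2/(-637) = 2*(-1/637) = -2/637)
1/(998355 + w(383 - 398)) = 1/(998355 - 2/637) = 1/(635952133/637) = 637/635952133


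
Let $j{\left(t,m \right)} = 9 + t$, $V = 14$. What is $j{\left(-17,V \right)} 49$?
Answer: $-392$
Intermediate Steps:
$j{\left(-17,V \right)} 49 = \left(9 - 17\right) 49 = \left(-8\right) 49 = -392$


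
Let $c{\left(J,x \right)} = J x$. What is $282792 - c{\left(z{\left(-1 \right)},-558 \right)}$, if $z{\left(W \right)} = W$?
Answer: $282234$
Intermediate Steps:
$282792 - c{\left(z{\left(-1 \right)},-558 \right)} = 282792 - \left(-1\right) \left(-558\right) = 282792 - 558 = 282234$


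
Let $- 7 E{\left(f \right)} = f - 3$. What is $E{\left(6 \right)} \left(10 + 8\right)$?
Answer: $- \frac{54}{7} \approx -7.7143$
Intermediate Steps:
$E{\left(f \right)} = \frac{3}{7} - \frac{f}{7}$ ($E{\left(f \right)} = - \frac{f - 3}{7} = - \frac{-3 + f}{7} = \frac{3}{7} - \frac{f}{7}$)
$E{\left(6 \right)} \left(10 + 8\right) = \left(\frac{3}{7} - \frac{6}{7}\right) \left(10 + 8\right) = \left(\frac{3}{7} - \frac{6}{7}\right) 18 = \left(- \frac{3}{7}\right) 18 = - \frac{54}{7}$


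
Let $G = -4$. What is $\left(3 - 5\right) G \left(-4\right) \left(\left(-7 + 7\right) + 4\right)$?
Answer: $-128$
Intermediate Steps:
$\left(3 - 5\right) G \left(-4\right) \left(\left(-7 + 7\right) + 4\right) = \left(3 - 5\right) \left(\left(-4\right) \left(-4\right)\right) \left(\left(-7 + 7\right) + 4\right) = \left(-2\right) 16 \left(0 + 4\right) = \left(-32\right) 4 = -128$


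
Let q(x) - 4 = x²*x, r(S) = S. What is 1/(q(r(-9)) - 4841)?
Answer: -1/5566 ≈ -0.00017966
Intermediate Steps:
q(x) = 4 + x³ (q(x) = 4 + x²*x = 4 + x³)
1/(q(r(-9)) - 4841) = 1/((4 + (-9)³) - 4841) = 1/((4 - 729) - 4841) = 1/(-725 - 4841) = 1/(-5566) = -1/5566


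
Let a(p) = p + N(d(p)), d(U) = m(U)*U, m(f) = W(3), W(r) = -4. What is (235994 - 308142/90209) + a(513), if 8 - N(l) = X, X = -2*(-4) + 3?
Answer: 21334481194/90209 ≈ 2.3650e+5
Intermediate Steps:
m(f) = -4
d(U) = -4*U
X = 11 (X = 8 + 3 = 11)
N(l) = -3 (N(l) = 8 - 1*11 = 8 - 11 = -3)
a(p) = -3 + p (a(p) = p - 3 = -3 + p)
(235994 - 308142/90209) + a(513) = (235994 - 308142/90209) + (-3 + 513) = (235994 - 308142*1/90209) + 510 = (235994 - 308142/90209) + 510 = 21288474604/90209 + 510 = 21334481194/90209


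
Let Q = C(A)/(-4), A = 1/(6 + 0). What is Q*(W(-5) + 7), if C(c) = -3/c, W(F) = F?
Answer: 9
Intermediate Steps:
A = 1/6 ≈ 0.16667
Q = 9/2 (Q = -3/1/6/(-4) = -3*6*(-1/4) = -18*(-1/4) = 9/2 ≈ 4.5000)
Q*(W(-5) + 7) = 9*(-5 + 7)/2 = (9/2)*2 = 9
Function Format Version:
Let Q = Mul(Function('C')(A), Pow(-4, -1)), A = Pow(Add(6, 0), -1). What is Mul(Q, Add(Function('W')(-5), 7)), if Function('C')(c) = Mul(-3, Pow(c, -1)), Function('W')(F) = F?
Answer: 9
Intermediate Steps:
A = Rational(1, 6) (A = Pow(6, -1) = Rational(1, 6) ≈ 0.16667)
Q = Rational(9, 2) (Q = Mul(Mul(-3, Pow(Rational(1, 6), -1)), Pow(-4, -1)) = Mul(Mul(-3, 6), Rational(-1, 4)) = Mul(-18, Rational(-1, 4)) = Rational(9, 2) ≈ 4.5000)
Mul(Q, Add(Function('W')(-5), 7)) = Mul(Rational(9, 2), Add(-5, 7)) = Mul(Rational(9, 2), 2) = 9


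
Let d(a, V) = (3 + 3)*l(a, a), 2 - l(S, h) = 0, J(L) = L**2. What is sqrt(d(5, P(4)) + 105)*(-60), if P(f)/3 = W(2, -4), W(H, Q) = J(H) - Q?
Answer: -180*sqrt(13) ≈ -649.00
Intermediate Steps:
l(S, h) = 2 (l(S, h) = 2 - 1*0 = 2 + 0 = 2)
W(H, Q) = H**2 - Q
P(f) = 24 (P(f) = 3*(2**2 - 1*(-4)) = 3*(4 + 4) = 3*8 = 24)
d(a, V) = 12 (d(a, V) = (3 + 3)*2 = 6*2 = 12)
sqrt(d(5, P(4)) + 105)*(-60) = sqrt(12 + 105)*(-60) = sqrt(117)*(-60) = (3*sqrt(13))*(-60) = -180*sqrt(13)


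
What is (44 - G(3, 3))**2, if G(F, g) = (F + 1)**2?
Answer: 784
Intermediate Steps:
G(F, g) = (1 + F)**2
(44 - G(3, 3))**2 = (44 - (1 + 3)**2)**2 = (44 - 1*4**2)**2 = (44 - 1*16)**2 = (44 - 16)**2 = 28**2 = 784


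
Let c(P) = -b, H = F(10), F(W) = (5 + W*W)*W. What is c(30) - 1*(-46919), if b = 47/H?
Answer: 49264903/1050 ≈ 46919.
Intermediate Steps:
F(W) = W*(5 + W²) (F(W) = (5 + W²)*W = W*(5 + W²))
H = 1050 (H = 10*(5 + 10²) = 10*(5 + 100) = 10*105 = 1050)
b = 47/1050 ≈ 0.044762
c(P) = -47/1050 (c(P) = -1*47/1050 = -47/1050)
c(30) - 1*(-46919) = -47/1050 - 1*(-46919) = -47/1050 + 46919 = 49264903/1050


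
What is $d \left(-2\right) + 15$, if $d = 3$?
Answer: $9$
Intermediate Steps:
$d \left(-2\right) + 15 = 3 \left(-2\right) + 15 = -6 + 15 = 9$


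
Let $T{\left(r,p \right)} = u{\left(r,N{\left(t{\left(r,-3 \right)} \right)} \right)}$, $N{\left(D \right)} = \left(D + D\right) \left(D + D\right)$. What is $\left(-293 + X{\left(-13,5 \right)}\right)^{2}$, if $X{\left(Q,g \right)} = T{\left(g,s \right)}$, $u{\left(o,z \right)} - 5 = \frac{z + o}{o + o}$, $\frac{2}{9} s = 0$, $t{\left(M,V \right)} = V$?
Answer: $\frac{8059921}{100} \approx 80599.0$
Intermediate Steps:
$N{\left(D \right)} = 4 D^{2}$ ($N{\left(D \right)} = 2 D 2 D = 4 D^{2}$)
$s = 0$ ($s = \frac{9}{2} \cdot 0 = 0$)
$u{\left(o,z \right)} = 5 + \frac{o + z}{2 o}$ ($u{\left(o,z \right)} = 5 + \frac{z + o}{o + o} = 5 + \frac{o + z}{2 o}$)
$T{\left(r,p \right)} = \frac{36 + 11 r}{2 r}$ ($T{\left(r,p \right)} = \frac{4 \left(-3\right)^{2} + 11 r}{2 r} = \frac{4 \cdot 9 + 11 r}{2 r} = \frac{36 + 11 r}{2 r}$)
$X{\left(Q,g \right)} = \frac{11}{2} + \frac{18}{g}$
$\left(-293 + X{\left(-13,5 \right)}\right)^{2} = \left(-293 + \left(\frac{11}{2} + \frac{18}{5}\right)\right)^{2} = \left(-293 + \frac{91}{10}\right)^{2} = \left(- \frac{2839}{10}\right)^{2} = \frac{8059921}{100}$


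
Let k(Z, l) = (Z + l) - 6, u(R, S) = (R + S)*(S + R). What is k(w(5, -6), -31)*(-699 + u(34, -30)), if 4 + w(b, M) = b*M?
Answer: 48493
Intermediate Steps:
u(R, S) = (R + S)² (u(R, S) = (R + S)*(R + S) = (R + S)²)
w(b, M) = -4 + M*b (w(b, M) = -4 + b*M = -4 + M*b)
k(Z, l) = -6 + Z + l
k(w(5, -6), -31)*(-699 + u(34, -30)) = (-6 + (-4 - 6*5) - 31)*(-699 + (34 - 30)²) = (-6 + (-4 - 30) - 31)*(-699 + 4²) = (-6 - 34 - 31)*(-699 + 16) = -71*(-683) = 48493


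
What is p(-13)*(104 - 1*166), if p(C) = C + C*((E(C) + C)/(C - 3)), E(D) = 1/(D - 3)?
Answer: 187395/128 ≈ 1464.0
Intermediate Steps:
E(D) = 1/(-3 + D)
p(C) = C + C*(C + 1/(-3 + C))/(-3 + C) (p(C) = C + C*((1/(-3 + C) + C)/(C - 3)) = C + C*((C + 1/(-3 + C))/(-3 + C)) = C + C*(C + 1/(-3 + C))/(-3 + C))
p(-13)*(104 - 1*166) = (-13*(1 + (-3 - 13)*(-3 + 2*(-13)))/(-3 - 13)²)*(104 - 1*166) = (-13*(1 - 16*(-3 - 26))/(-16)²)*(104 - 166) = -13*1/256*(1 - 16*(-29))*(-62) = -13*1/256*(1 + 464)*(-62) = -13*1/256*465*(-62) = -6045/256*(-62) = 187395/128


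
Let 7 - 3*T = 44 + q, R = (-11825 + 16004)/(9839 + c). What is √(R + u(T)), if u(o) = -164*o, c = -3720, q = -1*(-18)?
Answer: √1013415018369/18357 ≈ 54.839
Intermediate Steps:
q = 18
R = 4179/6119 (R = (-11825 + 16004)/(9839 - 3720) = 4179/6119 ≈ 0.68295)
T = -55/3 (T = 7/3 - (44 + 18)/3 = 7/3 - ⅓*62 = 7/3 - 62/3 = -55/3 ≈ -18.333)
√(R + u(T)) = √(4179/6119 - 164*(-55/3)) = √(4179/6119 + 9020/3) = √(55205917/18357) = √1013415018369/18357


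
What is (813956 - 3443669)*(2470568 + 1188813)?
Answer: -9623121787653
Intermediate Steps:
(813956 - 3443669)*(2470568 + 1188813) = -2629713*3659381 = -9623121787653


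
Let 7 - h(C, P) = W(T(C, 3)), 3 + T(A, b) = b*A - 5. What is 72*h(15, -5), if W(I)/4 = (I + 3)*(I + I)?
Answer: -851976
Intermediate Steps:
T(A, b) = -8 + A*b (T(A, b) = -3 + (b*A - 5) = -3 + (A*b - 5) = -3 + (-5 + A*b) = -8 + A*b)
W(I) = 8*I*(3 + I) (W(I) = 4*((I + 3)*(I + I)) = 4*((3 + I)*(2*I)) = 4*(2*I*(3 + I)) = 8*I*(3 + I))
h(C, P) = 7 - 8*(-8 + 3*C)*(-5 + 3*C) (h(C, P) = 7 - 8*(-8 + C*3)*(3 + (-8 + C*3)) = 7 - 8*(-8 + 3*C)*(3 + (-8 + 3*C)) = 7 - 8*(-8 + 3*C)*(-5 + 3*C))
72*h(15, -5) = 72*(-313 - 72*15² + 312*15) = 72*(-313 - 72*225 + 4680) = 72*(-313 - 16200 + 4680) = 72*(-11833) = -851976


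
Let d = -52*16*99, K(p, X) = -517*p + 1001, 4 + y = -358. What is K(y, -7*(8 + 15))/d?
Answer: -17105/7488 ≈ -2.2843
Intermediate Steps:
y = -362 (y = -4 - 358 = -362)
K(p, X) = 1001 - 517*p
d = -82368 (d = -832*99 = -82368)
K(y, -7*(8 + 15))/d = (1001 - 517*(-362))/(-82368) = (1001 + 187154)*(-1/82368) = 188155*(-1/82368) = -17105/7488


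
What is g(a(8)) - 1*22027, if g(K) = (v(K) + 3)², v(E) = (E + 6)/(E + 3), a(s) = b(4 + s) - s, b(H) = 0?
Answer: -550386/25 ≈ -22015.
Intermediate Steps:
a(s) = -s (a(s) = 0 - s = -s)
v(E) = (6 + E)/(3 + E)
g(K) = (3 + (6 + K)/(3 + K))² (g(K) = ((6 + K)/(3 + K) + 3)² = (3 + (6 + K)/(3 + K))²)
g(a(8)) - 1*22027 = (15 + 4*(-1*8))²/(3 - 1*8)² - 1*22027 = (15 + 4*(-8))²/(3 - 8)² - 22027 = (15 - 32)²/(-5)² - 22027 = (1/25)*(-17)² - 22027 = (1/25)*289 - 22027 = 289/25 - 22027 = -550386/25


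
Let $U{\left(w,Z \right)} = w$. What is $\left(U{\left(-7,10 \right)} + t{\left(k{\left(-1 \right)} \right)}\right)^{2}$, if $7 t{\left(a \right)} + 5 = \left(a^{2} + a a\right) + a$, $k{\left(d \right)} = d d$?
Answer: $\frac{2601}{49} \approx 53.082$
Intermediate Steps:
$k{\left(d \right)} = d^{2}$
$t{\left(a \right)} = - \frac{5}{7} + \frac{a}{7} + \frac{2 a^{2}}{7}$ ($t{\left(a \right)} = - \frac{5}{7} + \frac{\left(a^{2} + a a\right) + a}{7} = - \frac{5}{7} + \frac{\left(a^{2} + a^{2}\right) + a}{7} = - \frac{5}{7} + \frac{2 a^{2} + a}{7} = - \frac{5}{7} + \frac{a + 2 a^{2}}{7} = - \frac{5}{7} + \left(\frac{a}{7} + \frac{2 a^{2}}{7}\right) = - \frac{5}{7} + \frac{a}{7} + \frac{2 a^{2}}{7}$)
$\left(U{\left(-7,10 \right)} + t{\left(k{\left(-1 \right)} \right)}\right)^{2} = \left(-7 + \left(- \frac{5}{7} + \frac{\left(-1\right)^{2}}{7} + \frac{2 \left(\left(-1\right)^{2}\right)^{2}}{7}\right)\right)^{2} = \left(-7 + \left(- \frac{5}{7} + \frac{1}{7} \cdot 1 + \frac{2 \cdot 1^{2}}{7}\right)\right)^{2} = \left(-7 + \left(- \frac{5}{7} + \frac{1}{7} + \frac{2}{7} \cdot 1\right)\right)^{2} = \left(-7 + \left(- \frac{5}{7} + \frac{1}{7} + \frac{2}{7}\right)\right)^{2} = \left(-7 - \frac{2}{7}\right)^{2} = \left(- \frac{51}{7}\right)^{2} = \frac{2601}{49}$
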